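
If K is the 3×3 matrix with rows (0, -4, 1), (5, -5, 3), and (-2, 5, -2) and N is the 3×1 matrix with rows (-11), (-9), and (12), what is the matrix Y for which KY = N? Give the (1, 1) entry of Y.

2

Left-multiplying both sides by K⁻¹ gives Y = K⁻¹N.
det K = -1; the adjugate gives K⁻¹ = [[5, 3, 7], [-4, -2, -5], [-15, -8, -20]].
Y = K⁻¹N = [[5, 3, 7], [-4, -2, -5], [-15, -8, -20]] · [[-11], [-9], [12]] = [[2], [2], [-3]].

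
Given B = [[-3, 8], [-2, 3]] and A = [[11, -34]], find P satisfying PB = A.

B is on the right of P, so right-multiply by B⁻¹: P = AB⁻¹.
det B = 7; the adjugate gives B⁻¹ = [[3/7, -8/7], [2/7, -3/7]].
P = AB⁻¹ = [[11, -34]] · [[3/7, -8/7], [2/7, -3/7]] = [[-5, 2]].

P = [[-5, 2]]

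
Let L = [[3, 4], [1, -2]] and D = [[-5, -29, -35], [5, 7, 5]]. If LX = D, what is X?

X = [[1, -3, -5], [-2, -5, -5]]

Left-multiplying both sides by L⁻¹ gives X = L⁻¹D.
det L = -10, so L⁻¹ = [[1/5, 2/5], [1/10, -3/10]].
X = L⁻¹D = [[1/5, 2/5], [1/10, -3/10]] · [[-5, -29, -35], [5, 7, 5]] = [[1, -3, -5], [-2, -5, -5]].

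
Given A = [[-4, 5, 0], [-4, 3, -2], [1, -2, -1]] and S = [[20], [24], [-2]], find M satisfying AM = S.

A is on the left of M, so left-multiply by A⁻¹: M = A⁻¹S.
det A = -2, so A⁻¹ = [[7/2, -5/2, 5], [3, -2, 4], [-5/2, 3/2, -4]].
M = A⁻¹S = [[7/2, -5/2, 5], [3, -2, 4], [-5/2, 3/2, -4]] · [[20], [24], [-2]] = [[0], [4], [-6]].

M = [[0], [4], [-6]]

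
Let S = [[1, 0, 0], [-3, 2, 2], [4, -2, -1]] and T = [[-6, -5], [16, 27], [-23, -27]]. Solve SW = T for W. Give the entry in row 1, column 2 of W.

Left-multiplying both sides by S⁻¹ gives W = S⁻¹T.
S has determinant 2; S⁻¹ = [[1, 0, 0], [5/2, -1/2, -1], [-1, 1, 1]].
W = S⁻¹T = [[1, 0, 0], [5/2, -1/2, -1], [-1, 1, 1]] · [[-6, -5], [16, 27], [-23, -27]] = [[-6, -5], [0, 1], [-1, 5]].

-5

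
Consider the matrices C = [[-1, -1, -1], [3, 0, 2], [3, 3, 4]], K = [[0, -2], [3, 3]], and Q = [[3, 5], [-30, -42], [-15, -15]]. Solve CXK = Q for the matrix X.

X = [[4, -2], [0, 3], [-3, -2]]

X = C⁻¹QK⁻¹ (apply C⁻¹ on the left and K⁻¹ on the right).
det C = 3, so C⁻¹ = [[-2, 1/3, -2/3], [-2, -1/3, -1/3], [3, 0, 1]].
det K = 6, so K⁻¹ = [[1/2, 1/3], [-1/2, 0]].
C⁻¹Q = [[-6, -14], [9, 9], [-6, 0]].
X = (C⁻¹Q)K⁻¹ = [[4, -2], [0, 3], [-3, -2]].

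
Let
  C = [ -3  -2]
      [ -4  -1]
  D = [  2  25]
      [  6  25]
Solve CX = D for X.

X = [[-2, -5], [2, -5]]

Since C multiplies X on the left, X = C⁻¹D.
det C = -5, so C⁻¹ = [[1/5, -2/5], [-4/5, 3/5]].
X = C⁻¹D = [[1/5, -2/5], [-4/5, 3/5]] · [[2, 25], [6, 25]] = [[-2, -5], [2, -5]].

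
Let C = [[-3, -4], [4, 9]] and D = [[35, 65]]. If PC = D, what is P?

P = [[-5, 5]]

Since C sits to the right of P, P = DC⁻¹.
C has determinant -11; C⁻¹ = [[-9/11, -4/11], [4/11, 3/11]].
P = DC⁻¹ = [[35, 65]] · [[-9/11, -4/11], [4/11, 3/11]] = [[-5, 5]].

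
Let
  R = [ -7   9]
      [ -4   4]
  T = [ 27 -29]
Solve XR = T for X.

X = [[-1, -5]]

R is on the right of X, so right-multiply by R⁻¹: X = TR⁻¹.
det R = 8; the adjugate gives R⁻¹ = [[1/2, -9/8], [1/2, -7/8]].
X = TR⁻¹ = [[27, -29]] · [[1/2, -9/8], [1/2, -7/8]] = [[-1, -5]].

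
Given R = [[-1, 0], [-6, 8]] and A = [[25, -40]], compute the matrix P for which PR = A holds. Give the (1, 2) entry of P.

Right-multiplying both sides by R⁻¹ gives P = AR⁻¹.
det R = -8; the adjugate gives R⁻¹ = [[-1, 0], [-3/4, 1/8]].
P = AR⁻¹ = [[25, -40]] · [[-1, 0], [-3/4, 1/8]] = [[5, -5]].

-5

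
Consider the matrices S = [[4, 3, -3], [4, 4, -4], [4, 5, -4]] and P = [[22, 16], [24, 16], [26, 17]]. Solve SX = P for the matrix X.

S is on the left of X, so left-multiply by S⁻¹: X = S⁻¹P.
S has determinant 4; S⁻¹ = [[1, -3/4, 0], [0, -1, 1], [1, -2, 1]].
X = S⁻¹P = [[1, -3/4, 0], [0, -1, 1], [1, -2, 1]] · [[22, 16], [24, 16], [26, 17]] = [[4, 4], [2, 1], [0, 1]].

X = [[4, 4], [2, 1], [0, 1]]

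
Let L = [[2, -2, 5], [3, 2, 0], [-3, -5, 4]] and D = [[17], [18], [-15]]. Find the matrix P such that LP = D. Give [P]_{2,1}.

3

L is on the left of P, so left-multiply by L⁻¹: P = L⁻¹D.
L has determinant -5; L⁻¹ = [[-8/5, 17/5, 2], [12/5, -23/5, -3], [9/5, -16/5, -2]].
P = L⁻¹D = [[-8/5, 17/5, 2], [12/5, -23/5, -3], [9/5, -16/5, -2]] · [[17], [18], [-15]] = [[4], [3], [3]].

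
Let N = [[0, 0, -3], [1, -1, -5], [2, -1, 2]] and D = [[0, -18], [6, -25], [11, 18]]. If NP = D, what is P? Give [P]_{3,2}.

Left-multiplying both sides by N⁻¹ gives P = N⁻¹D.
det N = -3, so N⁻¹ = [[7/3, -1, 1], [4, -2, 1], [-1/3, 0, 0]].
P = N⁻¹D = [[7/3, -1, 1], [4, -2, 1], [-1/3, 0, 0]] · [[0, -18], [6, -25], [11, 18]] = [[5, 1], [-1, -4], [0, 6]].

6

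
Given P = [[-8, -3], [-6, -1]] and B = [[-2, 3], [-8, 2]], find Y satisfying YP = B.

P is on the right of Y, so right-multiply by P⁻¹: Y = BP⁻¹.
det P = -10, so P⁻¹ = [[1/10, -3/10], [-3/5, 4/5]].
Y = BP⁻¹ = [[-2, 3], [-8, 2]] · [[1/10, -3/10], [-3/5, 4/5]] = [[-2, 3], [-2, 4]].

Y = [[-2, 3], [-2, 4]]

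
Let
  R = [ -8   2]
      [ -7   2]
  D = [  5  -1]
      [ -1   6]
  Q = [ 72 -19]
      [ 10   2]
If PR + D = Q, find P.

P = [[-4, -5], [3, -5]]

PR = Q − D = [[67, -18], [11, -4]].
Since R sits to the right of P, P = (Q − D)R⁻¹.
R has determinant -2; R⁻¹ = [[-1, 1], [-7/2, 4]].
P = (Q − D)R⁻¹ = [[-4, -5], [3, -5]].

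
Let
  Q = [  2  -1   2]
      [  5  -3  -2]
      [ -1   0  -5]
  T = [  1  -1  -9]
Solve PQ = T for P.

Q is on the right of P, so right-multiply by Q⁻¹: P = TQ⁻¹.
Q has determinant -3; Q⁻¹ = [[-5, 5/3, -8/3], [-9, 8/3, -14/3], [1, -1/3, 1/3]].
P = TQ⁻¹ = [[1, -1, -9]] · [[-5, 5/3, -8/3], [-9, 8/3, -14/3], [1, -1/3, 1/3]] = [[-5, 2, -1]].

P = [[-5, 2, -1]]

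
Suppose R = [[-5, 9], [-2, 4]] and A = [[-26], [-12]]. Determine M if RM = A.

M = [[-2], [-4]]

R is on the left of M, so left-multiply by R⁻¹: M = R⁻¹A.
det R = -2; the adjugate gives R⁻¹ = [[-2, 9/2], [-1, 5/2]].
M = R⁻¹A = [[-2, 9/2], [-1, 5/2]] · [[-26], [-12]] = [[-2], [-4]].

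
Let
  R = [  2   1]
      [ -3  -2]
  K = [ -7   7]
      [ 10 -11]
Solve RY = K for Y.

Left-multiplying both sides by R⁻¹ gives Y = R⁻¹K.
det R = -1, so R⁻¹ = [[2, 1], [-3, -2]].
Y = R⁻¹K = [[2, 1], [-3, -2]] · [[-7, 7], [10, -11]] = [[-4, 3], [1, 1]].

Y = [[-4, 3], [1, 1]]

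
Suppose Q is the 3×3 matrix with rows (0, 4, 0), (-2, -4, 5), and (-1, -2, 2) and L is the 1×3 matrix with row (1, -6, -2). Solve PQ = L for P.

Q is on the right of P, so right-multiply by Q⁻¹: P = LQ⁻¹.
det Q = -4; the adjugate gives Q⁻¹ = [[-1/2, 2, -5], [1/4, 0, 0], [0, 1, -2]].
P = LQ⁻¹ = [[1, -6, -2]] · [[-1/2, 2, -5], [1/4, 0, 0], [0, 1, -2]] = [[-2, 0, -1]].

P = [[-2, 0, -1]]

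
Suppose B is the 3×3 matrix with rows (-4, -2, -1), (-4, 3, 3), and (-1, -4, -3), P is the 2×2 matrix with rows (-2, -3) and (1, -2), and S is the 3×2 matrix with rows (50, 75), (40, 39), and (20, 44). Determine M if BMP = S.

M = [[5, 0], [4, -2], [-3, 4]]

M = B⁻¹SP⁻¹ (apply B⁻¹ on the left and P⁻¹ on the right).
B has determinant -1; B⁻¹ = [[-3, 2, 3], [15, -11, -16], [-19, 14, 20]].
det P = 7; the adjugate gives P⁻¹ = [[-2/7, 3/7], [-1/7, -2/7]].
B⁻¹S = [[-10, -15], [-10, -8], [10, 1]].
M = (B⁻¹S)P⁻¹ = [[5, 0], [4, -2], [-3, 4]].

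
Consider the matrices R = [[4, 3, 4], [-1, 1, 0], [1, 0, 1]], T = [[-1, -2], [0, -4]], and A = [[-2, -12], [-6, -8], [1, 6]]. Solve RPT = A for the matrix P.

P = [[-4, 3], [2, 2], [3, -4]]

P = R⁻¹AT⁻¹ (apply R⁻¹ on the left and T⁻¹ on the right).
R has determinant 3; R⁻¹ = [[1/3, -1, -4/3], [1/3, 0, -4/3], [-1/3, 1, 7/3]].
T has determinant 4; T⁻¹ = [[-1, 1/2], [0, -1/4]].
R⁻¹A = [[4, -4], [-2, -12], [-3, 10]].
P = (R⁻¹A)T⁻¹ = [[-4, 3], [2, 2], [3, -4]].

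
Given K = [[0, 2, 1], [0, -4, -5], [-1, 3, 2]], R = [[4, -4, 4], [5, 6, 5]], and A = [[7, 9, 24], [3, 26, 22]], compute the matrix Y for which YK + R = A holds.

YK = A − R = [[3, 13, 20], [-2, 20, 17]].
Since K sits to the right of Y, Y = (A − R)K⁻¹.
K has determinant 6; K⁻¹ = [[7/6, -1/6, -1], [5/6, 1/6, 0], [-2/3, -1/3, 0]].
Y = (A − R)K⁻¹ = [[1, -5, -3], [3, -2, 2]].

Y = [[1, -5, -3], [3, -2, 2]]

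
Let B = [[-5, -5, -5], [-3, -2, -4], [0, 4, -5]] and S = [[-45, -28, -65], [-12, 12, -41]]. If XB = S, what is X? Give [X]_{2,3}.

5

B is on the right of X, so right-multiply by B⁻¹: X = SB⁻¹.
det B = 5, so B⁻¹ = [[26/5, -9, 2], [-3, 5, -1], [-12/5, 4, -1]].
X = SB⁻¹ = [[-45, -28, -65], [-12, 12, -41]] · [[26/5, -9, 2], [-3, 5, -1], [-12/5, 4, -1]] = [[6, 5, 3], [0, 4, 5]].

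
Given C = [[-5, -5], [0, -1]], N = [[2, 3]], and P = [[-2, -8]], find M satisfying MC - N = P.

MC = P + N = [[0, -5]].
Right-multiplying both sides by C⁻¹ gives M = (P + N)C⁻¹.
det C = 5; the adjugate gives C⁻¹ = [[-1/5, 1], [0, -1]].
M = (P + N)C⁻¹ = [[0, 5]].

M = [[0, 5]]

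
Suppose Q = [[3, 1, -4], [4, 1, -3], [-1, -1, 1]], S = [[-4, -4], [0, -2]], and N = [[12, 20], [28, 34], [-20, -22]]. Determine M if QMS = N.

Isolating M: multiply by Q⁻¹ from the left and S⁻¹ from the right, so M = Q⁻¹NS⁻¹.
det Q = 5, so Q⁻¹ = [[-2/5, 3/5, 1/5], [-1/5, -1/5, -7/5], [-3/5, 2/5, -1/5]].
S has determinant 8; S⁻¹ = [[-1/4, 1/2], [0, -1/2]].
Q⁻¹N = [[8, 8], [20, 20], [8, 6]].
M = (Q⁻¹N)S⁻¹ = [[-2, 0], [-5, 0], [-2, 1]].

M = [[-2, 0], [-5, 0], [-2, 1]]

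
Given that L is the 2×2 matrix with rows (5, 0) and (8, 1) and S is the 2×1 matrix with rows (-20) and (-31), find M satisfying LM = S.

L is on the left of M, so left-multiply by L⁻¹: M = L⁻¹S.
det L = 5, so L⁻¹ = [[1/5, 0], [-8/5, 1]].
M = L⁻¹S = [[1/5, 0], [-8/5, 1]] · [[-20], [-31]] = [[-4], [1]].

M = [[-4], [1]]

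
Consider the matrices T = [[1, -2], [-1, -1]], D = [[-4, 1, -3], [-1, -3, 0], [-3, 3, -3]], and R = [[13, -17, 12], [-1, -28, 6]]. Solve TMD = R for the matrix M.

M = [[-2, -3, 2], [3, -5, -1]]

M = T⁻¹RD⁻¹ (apply T⁻¹ on the left and D⁻¹ on the right).
det T = -3; the adjugate gives T⁻¹ = [[1/3, -2/3], [-1/3, -1/3]].
det D = -3; the adjugate gives D⁻¹ = [[-3, 2, 3], [1, -1, -1], [4, -3, -13/3]].
T⁻¹R = [[5, 13, 0], [-4, 15, -6]].
M = (T⁻¹R)D⁻¹ = [[-2, -3, 2], [3, -5, -1]].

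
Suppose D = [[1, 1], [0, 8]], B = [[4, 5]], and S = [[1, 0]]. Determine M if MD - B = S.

MD = S + B = [[5, 5]].
Right-multiplying both sides by D⁻¹ gives M = (S + B)D⁻¹.
det D = 8; the adjugate gives D⁻¹ = [[1, -1/8], [0, 1/8]].
M = (S + B)D⁻¹ = [[5, 0]].

M = [[5, 0]]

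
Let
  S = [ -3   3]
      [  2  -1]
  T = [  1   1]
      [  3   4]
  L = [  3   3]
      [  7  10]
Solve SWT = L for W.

W = [[-1, 3], [0, 3]]

W = S⁻¹LT⁻¹ (apply S⁻¹ on the left and T⁻¹ on the right).
S has determinant -3; S⁻¹ = [[1/3, 1], [2/3, 1]].
det T = 1, so T⁻¹ = [[4, -1], [-3, 1]].
S⁻¹L = [[8, 11], [9, 12]].
W = (S⁻¹L)T⁻¹ = [[-1, 3], [0, 3]].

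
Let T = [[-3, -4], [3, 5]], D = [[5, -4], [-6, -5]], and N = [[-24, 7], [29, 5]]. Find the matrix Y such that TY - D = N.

TY = N + D = [[-19, 3], [23, 0]].
Left-multiplying both sides by T⁻¹ gives Y = T⁻¹(N + D).
det T = -3; the adjugate gives T⁻¹ = [[-5/3, -4/3], [1, 1]].
Y = T⁻¹(N + D) = [[1, -5], [4, 3]].

Y = [[1, -5], [4, 3]]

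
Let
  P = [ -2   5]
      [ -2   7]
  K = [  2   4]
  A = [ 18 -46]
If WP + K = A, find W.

WP = A − K = [[16, -50]].
P is on the right of W, so right-multiply by P⁻¹: W = (A − K)P⁻¹.
P has determinant -4; P⁻¹ = [[-7/4, 5/4], [-1/2, 1/2]].
W = (A − K)P⁻¹ = [[-3, -5]].

W = [[-3, -5]]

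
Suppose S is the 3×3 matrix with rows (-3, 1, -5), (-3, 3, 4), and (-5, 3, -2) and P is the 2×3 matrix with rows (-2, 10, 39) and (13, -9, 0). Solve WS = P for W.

S is on the right of W, so right-multiply by S⁻¹: W = PS⁻¹.
det S = -2; the adjugate gives S⁻¹ = [[9, 13/2, -19/2], [13, 19/2, -27/2], [-3, -2, 3]].
W = PS⁻¹ = [[-2, 10, 39], [13, -9, 0]] · [[9, 13/2, -19/2], [13, 19/2, -27/2], [-3, -2, 3]] = [[-5, 4, 1], [0, -1, -2]].

W = [[-5, 4, 1], [0, -1, -2]]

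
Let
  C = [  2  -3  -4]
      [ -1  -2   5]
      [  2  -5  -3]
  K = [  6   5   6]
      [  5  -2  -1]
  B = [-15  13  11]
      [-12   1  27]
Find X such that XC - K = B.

X = [[0, 1, -4], [2, 5, -3]]

XC = B + K = [[-9, 18, 17], [-7, -1, 26]].
C is on the right of X, so right-multiply by C⁻¹: X = (B + K)C⁻¹.
C has determinant 5; C⁻¹ = [[31/5, 11/5, -23/5], [7/5, 2/5, -6/5], [9/5, 4/5, -7/5]].
X = (B + K)C⁻¹ = [[0, 1, -4], [2, 5, -3]].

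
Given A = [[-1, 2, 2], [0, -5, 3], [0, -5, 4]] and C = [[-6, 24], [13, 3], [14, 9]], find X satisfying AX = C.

Since A multiplies X on the left, X = A⁻¹C.
det A = 5, so A⁻¹ = [[-1, -18/5, 16/5], [0, -4/5, 3/5], [0, -1, 1]].
X = A⁻¹C = [[-1, -18/5, 16/5], [0, -4/5, 3/5], [0, -1, 1]] · [[-6, 24], [13, 3], [14, 9]] = [[4, -6], [-2, 3], [1, 6]].

X = [[4, -6], [-2, 3], [1, 6]]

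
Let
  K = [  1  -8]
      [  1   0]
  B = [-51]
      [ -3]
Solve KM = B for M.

M = [[-3], [6]]

Since K multiplies M on the left, M = K⁻¹B.
det K = 8, so K⁻¹ = [[0, 1], [-1/8, 1/8]].
M = K⁻¹B = [[0, 1], [-1/8, 1/8]] · [[-51], [-3]] = [[-3], [6]].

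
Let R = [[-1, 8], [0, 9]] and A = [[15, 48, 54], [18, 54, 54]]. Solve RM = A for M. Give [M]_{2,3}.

6

Since R multiplies M on the left, M = R⁻¹A.
det R = -9, so R⁻¹ = [[-1, 8/9], [0, 1/9]].
M = R⁻¹A = [[-1, 8/9], [0, 1/9]] · [[15, 48, 54], [18, 54, 54]] = [[1, 0, -6], [2, 6, 6]].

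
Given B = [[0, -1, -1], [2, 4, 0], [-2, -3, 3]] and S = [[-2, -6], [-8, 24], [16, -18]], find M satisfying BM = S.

M = [[-2, 0], [-1, 6], [3, 0]]

Since B multiplies M on the left, M = B⁻¹S.
det B = 4; the adjugate gives B⁻¹ = [[3, 3/2, 1], [-3/2, -1/2, -1/2], [1/2, 1/2, 1/2]].
M = B⁻¹S = [[3, 3/2, 1], [-3/2, -1/2, -1/2], [1/2, 1/2, 1/2]] · [[-2, -6], [-8, 24], [16, -18]] = [[-2, 0], [-1, 6], [3, 0]].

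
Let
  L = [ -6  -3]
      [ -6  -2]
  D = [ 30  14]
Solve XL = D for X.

Right-multiplying both sides by L⁻¹ gives X = DL⁻¹.
det L = -6, so L⁻¹ = [[1/3, -1/2], [-1, 1]].
X = DL⁻¹ = [[30, 14]] · [[1/3, -1/2], [-1, 1]] = [[-4, -1]].

X = [[-4, -1]]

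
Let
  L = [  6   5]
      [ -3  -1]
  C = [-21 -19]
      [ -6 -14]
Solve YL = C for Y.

Y = [[-4, -1], [-4, -6]]

Right-multiplying both sides by L⁻¹ gives Y = CL⁻¹.
L has determinant 9; L⁻¹ = [[-1/9, -5/9], [1/3, 2/3]].
Y = CL⁻¹ = [[-21, -19], [-6, -14]] · [[-1/9, -5/9], [1/3, 2/3]] = [[-4, -1], [-4, -6]].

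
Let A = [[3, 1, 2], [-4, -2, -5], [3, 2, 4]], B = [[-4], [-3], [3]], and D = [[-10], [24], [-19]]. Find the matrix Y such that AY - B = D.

AY = D + B = [[-14], [21], [-16]].
A is on the left of Y, so left-multiply by A⁻¹: Y = A⁻¹(D + B).
det A = 3; the adjugate gives A⁻¹ = [[2/3, 0, -1/3], [1/3, 2, 7/3], [-2/3, -1, -2/3]].
Y = A⁻¹(D + B) = [[-4], [0], [-1]].

Y = [[-4], [0], [-1]]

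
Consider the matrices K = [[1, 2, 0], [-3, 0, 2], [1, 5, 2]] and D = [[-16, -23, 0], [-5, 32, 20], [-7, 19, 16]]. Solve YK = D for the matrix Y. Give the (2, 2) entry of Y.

4

K is on the right of Y, so right-multiply by K⁻¹: Y = DK⁻¹.
det K = 6, so K⁻¹ = [[-5/3, -2/3, 2/3], [4/3, 1/3, -1/3], [-5/2, -1/2, 1]].
Y = DK⁻¹ = [[-16, -23, 0], [-5, 32, 20], [-7, 19, 16]] · [[-5/3, -2/3, 2/3], [4/3, 1/3, -1/3], [-5/2, -1/2, 1]] = [[-4, 3, -3], [1, 4, 6], [-3, 3, 5]].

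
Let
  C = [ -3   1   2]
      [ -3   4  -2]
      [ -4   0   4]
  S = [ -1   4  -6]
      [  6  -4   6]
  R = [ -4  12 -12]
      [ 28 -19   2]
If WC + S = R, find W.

WC = R − S = [[-3, 8, -6], [22, -15, -4]].
Right-multiplying both sides by C⁻¹ gives W = (R − S)C⁻¹.
C has determinant 4; C⁻¹ = [[4, -1, -5/2], [5, -1, -3], [4, -1, -9/4]].
W = (R − S)C⁻¹ = [[4, 1, -3], [-3, -3, -1]].

W = [[4, 1, -3], [-3, -3, -1]]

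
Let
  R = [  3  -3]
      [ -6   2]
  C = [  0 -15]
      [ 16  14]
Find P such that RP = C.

Left-multiplying both sides by R⁻¹ gives P = R⁻¹C.
R has determinant -12; R⁻¹ = [[-1/6, -1/4], [-1/2, -1/4]].
P = R⁻¹C = [[-1/6, -1/4], [-1/2, -1/4]] · [[0, -15], [16, 14]] = [[-4, -1], [-4, 4]].

P = [[-4, -1], [-4, 4]]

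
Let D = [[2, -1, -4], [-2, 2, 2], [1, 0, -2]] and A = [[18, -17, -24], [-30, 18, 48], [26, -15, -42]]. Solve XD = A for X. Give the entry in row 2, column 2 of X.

6

Since D sits to the right of X, X = AD⁻¹.
D has determinant 2; D⁻¹ = [[-2, -1, 3], [-1, 0, 2], [-1, -1/2, 1]].
X = AD⁻¹ = [[18, -17, -24], [-30, 18, 48], [26, -15, -42]] · [[-2, -1, 3], [-1, 0, 2], [-1, -1/2, 1]] = [[5, -6, -4], [-6, 6, -6], [5, -5, 6]].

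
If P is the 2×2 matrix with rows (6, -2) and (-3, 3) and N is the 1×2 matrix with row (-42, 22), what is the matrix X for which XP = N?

X = [[-5, 4]]

Right-multiplying both sides by P⁻¹ gives X = NP⁻¹.
det P = 12; the adjugate gives P⁻¹ = [[1/4, 1/6], [1/4, 1/2]].
X = NP⁻¹ = [[-42, 22]] · [[1/4, 1/6], [1/4, 1/2]] = [[-5, 4]].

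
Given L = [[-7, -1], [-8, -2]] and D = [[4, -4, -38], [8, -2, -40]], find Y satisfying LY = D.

Y = [[0, 1, 6], [-4, -3, -4]]

Left-multiplying both sides by L⁻¹ gives Y = L⁻¹D.
det L = 6; the adjugate gives L⁻¹ = [[-1/3, 1/6], [4/3, -7/6]].
Y = L⁻¹D = [[-1/3, 1/6], [4/3, -7/6]] · [[4, -4, -38], [8, -2, -40]] = [[0, 1, 6], [-4, -3, -4]].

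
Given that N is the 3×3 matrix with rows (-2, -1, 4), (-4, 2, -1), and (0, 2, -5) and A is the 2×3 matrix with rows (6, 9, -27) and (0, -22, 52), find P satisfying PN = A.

P = [[-3, 0, 3], [6, -3, -5]]

Since N sits to the right of P, P = AN⁻¹.
N has determinant 4; N⁻¹ = [[-2, 3/4, -7/4], [-5, 5/2, -9/2], [-2, 1, -2]].
P = AN⁻¹ = [[6, 9, -27], [0, -22, 52]] · [[-2, 3/4, -7/4], [-5, 5/2, -9/2], [-2, 1, -2]] = [[-3, 0, 3], [6, -3, -5]].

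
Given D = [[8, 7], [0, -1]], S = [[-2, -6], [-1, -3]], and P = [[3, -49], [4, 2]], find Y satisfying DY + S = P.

Y = [[5, -1], [-5, -5]]

DY = P − S = [[5, -43], [5, 5]].
Left-multiplying both sides by D⁻¹ gives Y = D⁻¹(P − S).
det D = -8; the adjugate gives D⁻¹ = [[1/8, 7/8], [0, -1]].
Y = D⁻¹(P − S) = [[5, -1], [-5, -5]].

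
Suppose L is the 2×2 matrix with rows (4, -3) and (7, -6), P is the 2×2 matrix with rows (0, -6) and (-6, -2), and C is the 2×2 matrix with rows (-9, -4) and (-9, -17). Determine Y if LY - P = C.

LY = C + P = [[-9, -10], [-15, -19]].
Since L multiplies Y on the left, Y = L⁻¹(C + P).
det L = -3, so L⁻¹ = [[2, -1], [7/3, -4/3]].
Y = L⁻¹(C + P) = [[-3, -1], [-1, 2]].

Y = [[-3, -1], [-1, 2]]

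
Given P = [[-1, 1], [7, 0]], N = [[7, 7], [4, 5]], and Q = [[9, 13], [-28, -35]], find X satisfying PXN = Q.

X = [[0, -1], [-1, 3]]

Left-multiply by P⁻¹ and right-multiply by N⁻¹: X = P⁻¹QN⁻¹.
det P = -7; the adjugate gives P⁻¹ = [[0, 1/7], [1, 1/7]].
det N = 7, so N⁻¹ = [[5/7, -1], [-4/7, 1]].
P⁻¹Q = [[-4, -5], [5, 8]].
X = (P⁻¹Q)N⁻¹ = [[0, -1], [-1, 3]].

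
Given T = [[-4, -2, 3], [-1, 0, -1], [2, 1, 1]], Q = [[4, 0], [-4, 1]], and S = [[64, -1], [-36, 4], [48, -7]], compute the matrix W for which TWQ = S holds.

Left-multiply by T⁻¹ and right-multiply by Q⁻¹: W = T⁻¹SQ⁻¹.
det T = -5; the adjugate gives T⁻¹ = [[-1/5, -1, -2/5], [1/5, 2, 7/5], [1/5, 0, 2/5]].
det Q = 4; the adjugate gives Q⁻¹ = [[1/4, 0], [1, 1]].
T⁻¹S = [[4, -1], [8, -2], [32, -3]].
W = (T⁻¹S)Q⁻¹ = [[0, -1], [0, -2], [5, -3]].

W = [[0, -1], [0, -2], [5, -3]]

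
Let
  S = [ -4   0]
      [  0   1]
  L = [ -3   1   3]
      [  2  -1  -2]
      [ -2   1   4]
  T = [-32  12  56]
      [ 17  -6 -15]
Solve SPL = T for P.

P = [[-2, -2, -3], [-5, 2, 1]]

Left-multiply by S⁻¹ and right-multiply by L⁻¹: P = S⁻¹TL⁻¹.
det S = -4, so S⁻¹ = [[-1/4, 0], [0, 1]].
det L = 2; the adjugate gives L⁻¹ = [[-1, -1/2, 1/2], [-2, -3, 0], [0, 1/2, 1/2]].
S⁻¹T = [[8, -3, -14], [17, -6, -15]].
P = (S⁻¹T)L⁻¹ = [[-2, -2, -3], [-5, 2, 1]].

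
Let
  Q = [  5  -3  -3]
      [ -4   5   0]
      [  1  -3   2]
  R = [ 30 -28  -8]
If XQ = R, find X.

Right-multiplying both sides by Q⁻¹ gives X = RQ⁻¹.
det Q = 5, so Q⁻¹ = [[2, 3, 3], [8/5, 13/5, 12/5], [7/5, 12/5, 13/5]].
X = RQ⁻¹ = [[30, -28, -8]] · [[2, 3, 3], [8/5, 13/5, 12/5], [7/5, 12/5, 13/5]] = [[4, -2, 2]].

X = [[4, -2, 2]]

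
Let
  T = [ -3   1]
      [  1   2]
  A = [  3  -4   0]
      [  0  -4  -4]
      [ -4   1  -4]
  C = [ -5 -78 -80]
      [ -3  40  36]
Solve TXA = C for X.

X = [[-5, -3, -4], [2, -3, 2]]

Isolating X: multiply by T⁻¹ from the left and A⁻¹ from the right, so X = T⁻¹CA⁻¹.
det T = -7, so T⁻¹ = [[-2/7, 1/7], [1/7, 3/7]].
det A = -4, so A⁻¹ = [[-5, 4, -4], [-4, 3, -3], [4, -13/4, 3]].
T⁻¹C = [[1, 28, 28], [-2, 6, 4]].
X = (T⁻¹C)A⁻¹ = [[-5, -3, -4], [2, -3, 2]].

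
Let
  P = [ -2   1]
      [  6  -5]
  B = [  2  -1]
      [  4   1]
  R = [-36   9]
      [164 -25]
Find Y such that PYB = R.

Left-multiply by P⁻¹ and right-multiply by B⁻¹: Y = P⁻¹RB⁻¹.
det P = 4; the adjugate gives P⁻¹ = [[-5/4, -1/4], [-3/2, -1/2]].
B has determinant 6; B⁻¹ = [[1/6, 1/6], [-2/3, 1/3]].
P⁻¹R = [[4, -5], [-28, -1]].
Y = (P⁻¹R)B⁻¹ = [[4, -1], [-4, -5]].

Y = [[4, -1], [-4, -5]]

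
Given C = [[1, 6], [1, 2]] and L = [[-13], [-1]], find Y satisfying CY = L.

C is on the left of Y, so left-multiply by C⁻¹: Y = C⁻¹L.
det C = -4; the adjugate gives C⁻¹ = [[-1/2, 3/2], [1/4, -1/4]].
Y = C⁻¹L = [[-1/2, 3/2], [1/4, -1/4]] · [[-13], [-1]] = [[5], [-3]].

Y = [[5], [-3]]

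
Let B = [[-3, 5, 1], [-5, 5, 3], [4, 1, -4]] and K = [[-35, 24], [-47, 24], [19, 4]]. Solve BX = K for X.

Since B multiplies X on the left, X = B⁻¹K.
det B = 4; the adjugate gives B⁻¹ = [[-23/4, 21/4, 5/2], [-2, 2, 1], [-25/4, 23/4, 5/2]].
X = B⁻¹K = [[-23/4, 21/4, 5/2], [-2, 2, 1], [-25/4, 23/4, 5/2]] · [[-35, 24], [-47, 24], [19, 4]] = [[2, -2], [-5, 4], [-4, -2]].

X = [[2, -2], [-5, 4], [-4, -2]]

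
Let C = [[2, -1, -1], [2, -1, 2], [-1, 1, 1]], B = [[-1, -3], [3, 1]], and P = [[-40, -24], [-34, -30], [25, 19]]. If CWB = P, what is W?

W = [[0, -5], [-5, 1], [1, 1]]

Isolating W: multiply by C⁻¹ from the left and B⁻¹ from the right, so W = C⁻¹PB⁻¹.
det C = -3, so C⁻¹ = [[1, 0, 1], [4/3, -1/3, 2], [-1/3, 1/3, 0]].
det B = 8; the adjugate gives B⁻¹ = [[1/8, 3/8], [-3/8, -1/8]].
C⁻¹P = [[-15, -5], [8, 16], [2, -2]].
W = (C⁻¹P)B⁻¹ = [[0, -5], [-5, 1], [1, 1]].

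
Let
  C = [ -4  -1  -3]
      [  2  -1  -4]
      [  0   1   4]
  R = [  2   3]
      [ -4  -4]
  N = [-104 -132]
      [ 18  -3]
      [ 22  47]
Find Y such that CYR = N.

Y = [[2, -4], [5, -5], [5, 3]]

Y = C⁻¹NR⁻¹ (apply C⁻¹ on the left and R⁻¹ on the right).
det C = 2, so C⁻¹ = [[0, 1/2, 1/2], [-4, -8, -11], [1, 2, 3]].
R has determinant 4; R⁻¹ = [[-1, -3/4], [1, 1/2]].
C⁻¹N = [[20, 22], [30, 35], [-2, 3]].
Y = (C⁻¹N)R⁻¹ = [[2, -4], [5, -5], [5, 3]].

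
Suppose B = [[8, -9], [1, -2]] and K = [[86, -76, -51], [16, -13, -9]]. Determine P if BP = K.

P = [[4, -5, -3], [-6, 4, 3]]

Left-multiplying both sides by B⁻¹ gives P = B⁻¹K.
B has determinant -7; B⁻¹ = [[2/7, -9/7], [1/7, -8/7]].
P = B⁻¹K = [[2/7, -9/7], [1/7, -8/7]] · [[86, -76, -51], [16, -13, -9]] = [[4, -5, -3], [-6, 4, 3]].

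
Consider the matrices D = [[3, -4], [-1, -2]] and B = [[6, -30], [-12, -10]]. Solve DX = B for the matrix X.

X = [[6, -2], [3, 6]]

Left-multiplying both sides by D⁻¹ gives X = D⁻¹B.
det D = -10, so D⁻¹ = [[1/5, -2/5], [-1/10, -3/10]].
X = D⁻¹B = [[1/5, -2/5], [-1/10, -3/10]] · [[6, -30], [-12, -10]] = [[6, -2], [3, 6]].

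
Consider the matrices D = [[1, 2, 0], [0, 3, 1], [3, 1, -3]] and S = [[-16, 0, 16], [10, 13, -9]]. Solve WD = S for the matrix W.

Right-multiplying both sides by D⁻¹ gives W = SD⁻¹.
det D = -4; the adjugate gives D⁻¹ = [[5/2, -3/2, -1/2], [-3/4, 3/4, 1/4], [9/4, -5/4, -3/4]].
W = SD⁻¹ = [[-16, 0, 16], [10, 13, -9]] · [[5/2, -3/2, -1/2], [-3/4, 3/4, 1/4], [9/4, -5/4, -3/4]] = [[-4, 4, -4], [-5, 6, 5]].

W = [[-4, 4, -4], [-5, 6, 5]]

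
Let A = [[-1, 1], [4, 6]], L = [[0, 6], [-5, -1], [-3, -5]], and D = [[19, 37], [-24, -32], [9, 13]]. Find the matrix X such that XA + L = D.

X = [[1, 5], [-1, -5], [0, 3]]

XA = D − L = [[19, 31], [-19, -31], [12, 18]].
Since A sits to the right of X, X = (D − L)A⁻¹.
A has determinant -10; A⁻¹ = [[-3/5, 1/10], [2/5, 1/10]].
X = (D − L)A⁻¹ = [[1, 5], [-1, -5], [0, 3]].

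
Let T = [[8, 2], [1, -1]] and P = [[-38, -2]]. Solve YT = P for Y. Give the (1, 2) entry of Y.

Right-multiplying both sides by T⁻¹ gives Y = PT⁻¹.
det T = -10, so T⁻¹ = [[1/10, 1/5], [1/10, -4/5]].
Y = PT⁻¹ = [[-38, -2]] · [[1/10, 1/5], [1/10, -4/5]] = [[-4, -6]].

-6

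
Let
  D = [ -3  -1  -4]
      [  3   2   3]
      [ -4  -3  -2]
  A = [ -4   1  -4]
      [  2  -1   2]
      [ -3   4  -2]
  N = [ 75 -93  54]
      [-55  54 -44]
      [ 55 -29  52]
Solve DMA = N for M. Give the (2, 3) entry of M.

-5

Isolating M: multiply by D⁻¹ from the left and A⁻¹ from the right, so M = D⁻¹NA⁻¹.
det D = -5, so D⁻¹ = [[-1, -2, -1], [6/5, 2, 3/5], [1/5, 1, 3/5]].
A has determinant 2; A⁻¹ = [[-3, -7, -1], [-1, -2, 0], [5/2, 13/2, 1]].
D⁻¹N = [[-20, 14, -18], [13, -21, 8], [-7, 18, -2]].
M = (D⁻¹N)A⁻¹ = [[1, -5, 2], [2, 3, -5], [-2, 0, 5]].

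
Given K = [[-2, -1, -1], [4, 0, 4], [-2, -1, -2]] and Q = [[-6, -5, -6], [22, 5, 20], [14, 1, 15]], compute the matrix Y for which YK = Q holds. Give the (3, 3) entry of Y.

Right-multiplying both sides by K⁻¹ gives Y = QK⁻¹.
K has determinant -4; K⁻¹ = [[-1, 1/4, 1], [0, -1/2, -1], [1, 0, -1]].
Y = QK⁻¹ = [[-6, -5, -6], [22, 5, 20], [14, 1, 15]] · [[-1, 1/4, 1], [0, -1/2, -1], [1, 0, -1]] = [[0, 1, 5], [-2, 3, -3], [1, 3, -2]].

-2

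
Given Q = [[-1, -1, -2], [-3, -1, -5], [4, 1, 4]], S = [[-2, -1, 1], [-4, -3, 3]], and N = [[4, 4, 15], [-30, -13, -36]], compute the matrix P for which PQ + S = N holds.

PQ = N − S = [[6, 5, 14], [-26, -10, -39]].
Since Q sits to the right of P, P = (N − S)Q⁻¹.
Q has determinant 5; Q⁻¹ = [[1/5, 2/5, 3/5], [-8/5, 4/5, 1/5], [1/5, -3/5, -2/5]].
P = (N − S)Q⁻¹ = [[-4, -2, -1], [3, 5, -2]].

P = [[-4, -2, -1], [3, 5, -2]]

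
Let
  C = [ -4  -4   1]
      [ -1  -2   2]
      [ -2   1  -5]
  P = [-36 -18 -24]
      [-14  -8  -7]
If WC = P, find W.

Right-multiplying both sides by C⁻¹ gives W = PC⁻¹.
det C = -1, so C⁻¹ = [[-8, 19, 6], [9, -22, -7], [5, -12, -4]].
W = PC⁻¹ = [[-36, -18, -24], [-14, -8, -7]] · [[-8, 19, 6], [9, -22, -7], [5, -12, -4]] = [[6, 0, 6], [5, -6, 0]].

W = [[6, 0, 6], [5, -6, 0]]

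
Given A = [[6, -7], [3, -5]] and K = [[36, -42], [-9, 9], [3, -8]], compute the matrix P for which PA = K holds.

A is on the right of P, so right-multiply by A⁻¹: P = KA⁻¹.
det A = -9; the adjugate gives A⁻¹ = [[5/9, -7/9], [1/3, -2/3]].
P = KA⁻¹ = [[36, -42], [-9, 9], [3, -8]] · [[5/9, -7/9], [1/3, -2/3]] = [[6, 0], [-2, 1], [-1, 3]].

P = [[6, 0], [-2, 1], [-1, 3]]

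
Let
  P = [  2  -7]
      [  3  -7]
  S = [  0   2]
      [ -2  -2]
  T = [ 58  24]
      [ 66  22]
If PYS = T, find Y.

Y = [[-5, -4], [1, 3]]

Isolating Y: multiply by P⁻¹ from the left and S⁻¹ from the right, so Y = P⁻¹TS⁻¹.
P has determinant 7; P⁻¹ = [[-1, 1], [-3/7, 2/7]].
S has determinant 4; S⁻¹ = [[-1/2, -1/2], [1/2, 0]].
P⁻¹T = [[8, -2], [-6, -4]].
Y = (P⁻¹T)S⁻¹ = [[-5, -4], [1, 3]].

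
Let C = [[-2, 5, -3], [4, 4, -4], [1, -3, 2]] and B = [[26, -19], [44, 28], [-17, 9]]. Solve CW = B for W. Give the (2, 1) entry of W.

Since C multiplies W on the left, W = C⁻¹B.
det C = -4, so C⁻¹ = [[1, 1/4, 2], [3, 1/4, 5], [4, 1/4, 7]].
W = C⁻¹B = [[1, 1/4, 2], [3, 1/4, 5], [4, 1/4, 7]] · [[26, -19], [44, 28], [-17, 9]] = [[3, 6], [4, -5], [-4, -6]].

4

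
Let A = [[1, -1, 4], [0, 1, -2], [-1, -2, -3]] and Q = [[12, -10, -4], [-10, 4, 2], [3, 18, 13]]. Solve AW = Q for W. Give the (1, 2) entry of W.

A is on the left of W, so left-multiply by A⁻¹: W = A⁻¹Q.
A has determinant -5; A⁻¹ = [[7/5, 11/5, 2/5], [-2/5, -1/5, -2/5], [-1/5, -3/5, -1/5]].
W = A⁻¹Q = [[7/5, 11/5, 2/5], [-2/5, -1/5, -2/5], [-1/5, -3/5, -1/5]] · [[12, -10, -4], [-10, 4, 2], [3, 18, 13]] = [[-4, 2, 4], [-4, -4, -4], [3, -4, -3]].

2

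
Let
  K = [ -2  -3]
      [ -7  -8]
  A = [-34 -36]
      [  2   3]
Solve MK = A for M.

K is on the right of M, so right-multiply by K⁻¹: M = AK⁻¹.
K has determinant -5; K⁻¹ = [[8/5, -3/5], [-7/5, 2/5]].
M = AK⁻¹ = [[-34, -36], [2, 3]] · [[8/5, -3/5], [-7/5, 2/5]] = [[-4, 6], [-1, 0]].

M = [[-4, 6], [-1, 0]]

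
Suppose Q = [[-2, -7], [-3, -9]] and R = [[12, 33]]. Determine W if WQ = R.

Since Q sits to the right of W, W = RQ⁻¹.
det Q = -3, so Q⁻¹ = [[3, -7/3], [-1, 2/3]].
W = RQ⁻¹ = [[12, 33]] · [[3, -7/3], [-1, 2/3]] = [[3, -6]].

W = [[3, -6]]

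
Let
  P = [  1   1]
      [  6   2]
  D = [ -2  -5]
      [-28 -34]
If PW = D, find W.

Since P multiplies W on the left, W = P⁻¹D.
det P = -4, so P⁻¹ = [[-1/2, 1/4], [3/2, -1/4]].
W = P⁻¹D = [[-1/2, 1/4], [3/2, -1/4]] · [[-2, -5], [-28, -34]] = [[-6, -6], [4, 1]].

W = [[-6, -6], [4, 1]]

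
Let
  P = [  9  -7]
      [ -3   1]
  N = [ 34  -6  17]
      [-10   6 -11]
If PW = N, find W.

W = [[3, -3, 5], [-1, -3, 4]]

Left-multiplying both sides by P⁻¹ gives W = P⁻¹N.
det P = -12; the adjugate gives P⁻¹ = [[-1/12, -7/12], [-1/4, -3/4]].
W = P⁻¹N = [[-1/12, -7/12], [-1/4, -3/4]] · [[34, -6, 17], [-10, 6, -11]] = [[3, -3, 5], [-1, -3, 4]].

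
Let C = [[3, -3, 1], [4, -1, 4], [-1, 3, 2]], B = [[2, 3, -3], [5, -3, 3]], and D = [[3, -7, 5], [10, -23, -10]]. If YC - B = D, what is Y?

Y = [[0, 1, -1], [5, -1, -4]]

YC = D + B = [[5, -4, 2], [15, -26, -7]].
C is on the right of Y, so right-multiply by C⁻¹: Y = (D + B)C⁻¹.
C has determinant 5; C⁻¹ = [[-14/5, 9/5, -11/5], [-12/5, 7/5, -8/5], [11/5, -6/5, 9/5]].
Y = (D + B)C⁻¹ = [[0, 1, -1], [5, -1, -4]].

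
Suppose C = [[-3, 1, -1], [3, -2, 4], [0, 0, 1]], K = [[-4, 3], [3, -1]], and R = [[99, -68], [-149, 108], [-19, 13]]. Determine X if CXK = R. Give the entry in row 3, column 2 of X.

Left-multiply by C⁻¹ and right-multiply by K⁻¹: X = C⁻¹RK⁻¹.
det C = 3; the adjugate gives C⁻¹ = [[-2/3, -1/3, 2/3], [-1, -1, 3], [0, 0, 1]].
det K = -5, so K⁻¹ = [[1/5, 3/5], [3/5, 4/5]].
C⁻¹R = [[-29, 18], [-7, -1], [-19, 13]].
X = (C⁻¹R)K⁻¹ = [[5, -3], [-2, -5], [4, -1]].

-1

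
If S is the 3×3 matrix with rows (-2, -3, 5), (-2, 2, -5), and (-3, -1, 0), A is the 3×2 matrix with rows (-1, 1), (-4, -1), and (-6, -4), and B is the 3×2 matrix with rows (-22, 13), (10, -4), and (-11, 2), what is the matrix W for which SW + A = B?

SW = B − A = [[-21, 12], [14, -3], [-5, 6]].
Since S multiplies W on the left, W = S⁻¹(B − A).
S has determinant 5; S⁻¹ = [[-1, -1, 1], [3, 3, -4], [8/5, 7/5, -2]].
W = S⁻¹(B − A) = [[2, -3], [-1, 3], [-4, 3]].

W = [[2, -3], [-1, 3], [-4, 3]]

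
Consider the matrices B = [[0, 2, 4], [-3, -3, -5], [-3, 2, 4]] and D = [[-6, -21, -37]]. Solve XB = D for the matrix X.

X = [[0, 5, -3]]

Right-multiplying both sides by B⁻¹ gives X = DB⁻¹.
det B = -6, so B⁻¹ = [[1/3, 0, -1/3], [-9/2, -2, 2], [5/2, 1, -1]].
X = DB⁻¹ = [[-6, -21, -37]] · [[1/3, 0, -1/3], [-9/2, -2, 2], [5/2, 1, -1]] = [[0, 5, -3]].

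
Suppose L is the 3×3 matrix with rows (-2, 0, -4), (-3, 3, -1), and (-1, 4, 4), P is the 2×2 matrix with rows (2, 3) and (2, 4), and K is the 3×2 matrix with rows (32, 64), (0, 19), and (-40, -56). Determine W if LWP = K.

W = [[4, 0], [-3, 5], [-2, -4]]

Isolating W: multiply by L⁻¹ from the left and P⁻¹ from the right, so W = L⁻¹KP⁻¹.
L has determinant 4; L⁻¹ = [[4, -4, 3], [13/4, -3, 5/2], [-9/4, 2, -3/2]].
P has determinant 2; P⁻¹ = [[2, -3/2], [-1, 1]].
L⁻¹K = [[8, 12], [4, 11], [-12, -22]].
W = (L⁻¹K)P⁻¹ = [[4, 0], [-3, 5], [-2, -4]].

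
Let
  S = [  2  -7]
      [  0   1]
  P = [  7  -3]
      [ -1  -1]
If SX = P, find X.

Left-multiplying both sides by S⁻¹ gives X = S⁻¹P.
det S = 2; the adjugate gives S⁻¹ = [[1/2, 7/2], [0, 1]].
X = S⁻¹P = [[1/2, 7/2], [0, 1]] · [[7, -3], [-1, -1]] = [[0, -5], [-1, -1]].

X = [[0, -5], [-1, -1]]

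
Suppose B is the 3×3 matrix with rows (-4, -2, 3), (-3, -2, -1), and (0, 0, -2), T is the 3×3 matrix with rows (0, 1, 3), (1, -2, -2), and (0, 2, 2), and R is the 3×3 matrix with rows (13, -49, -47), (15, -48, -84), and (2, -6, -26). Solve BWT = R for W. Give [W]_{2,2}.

Left-multiply by B⁻¹ and right-multiply by T⁻¹: W = B⁻¹RT⁻¹.
det B = -4; the adjugate gives B⁻¹ = [[-1, 1, -2], [3/2, -2, 13/4], [0, 0, -1/2]].
det T = 4, so T⁻¹ = [[0, 1, 1], [-1/2, 0, 3/4], [1/2, 0, -1/4]].
B⁻¹R = [[-2, 13, 15], [-4, 3, 13], [-1, 3, 13]].
W = (B⁻¹R)T⁻¹ = [[1, -2, 4], [5, -4, -5], [5, -1, -2]].

-4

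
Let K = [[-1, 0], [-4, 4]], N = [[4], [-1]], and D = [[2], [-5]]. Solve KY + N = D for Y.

KY = D − N = [[-2], [-4]].
K is on the left of Y, so left-multiply by K⁻¹: Y = K⁻¹(D − N).
K has determinant -4; K⁻¹ = [[-1, 0], [-1, 1/4]].
Y = K⁻¹(D − N) = [[2], [1]].

Y = [[2], [1]]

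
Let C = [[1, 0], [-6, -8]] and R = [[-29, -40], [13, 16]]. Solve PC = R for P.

Since C sits to the right of P, P = RC⁻¹.
C has determinant -8; C⁻¹ = [[1, 0], [-3/4, -1/8]].
P = RC⁻¹ = [[-29, -40], [13, 16]] · [[1, 0], [-3/4, -1/8]] = [[1, 5], [1, -2]].

P = [[1, 5], [1, -2]]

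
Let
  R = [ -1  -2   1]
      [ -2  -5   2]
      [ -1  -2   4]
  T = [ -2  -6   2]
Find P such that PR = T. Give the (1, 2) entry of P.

2

Right-multiplying both sides by R⁻¹ gives P = TR⁻¹.
R has determinant 3; R⁻¹ = [[-16/3, 2, 1/3], [2, -1, 0], [-1/3, 0, 1/3]].
P = TR⁻¹ = [[-2, -6, 2]] · [[-16/3, 2, 1/3], [2, -1, 0], [-1/3, 0, 1/3]] = [[-2, 2, 0]].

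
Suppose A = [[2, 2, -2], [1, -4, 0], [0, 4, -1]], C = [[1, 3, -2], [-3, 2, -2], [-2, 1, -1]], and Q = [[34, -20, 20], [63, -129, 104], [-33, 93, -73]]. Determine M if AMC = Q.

M = [[-5, -4, -2], [5, 4, 3], [0, 3, 5]]

M = A⁻¹QC⁻¹ (apply A⁻¹ on the left and C⁻¹ on the right).
det A = 2; the adjugate gives A⁻¹ = [[2, -3, -4], [1/2, -1, -1], [2, -4, -5]].
C has determinant 1; C⁻¹ = [[0, 1, -2], [1, -5, 8], [1, -7, 11]].
A⁻¹Q = [[11, -25, 20], [-13, 26, -21], [-19, 11, -11]].
M = (A⁻¹Q)C⁻¹ = [[-5, -4, -2], [5, 4, 3], [0, 3, 5]].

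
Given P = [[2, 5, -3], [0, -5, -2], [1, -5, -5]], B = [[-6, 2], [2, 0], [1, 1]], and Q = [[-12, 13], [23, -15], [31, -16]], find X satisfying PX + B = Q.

X = [[0, -2], [-3, 3], [-3, 0]]

PX = Q − B = [[-6, 11], [21, -15], [30, -17]].
Left-multiplying both sides by P⁻¹ gives X = P⁻¹(Q − B).
det P = 5, so P⁻¹ = [[3, 8, -5], [-2/5, -7/5, 4/5], [1, 3, -2]].
X = P⁻¹(Q − B) = [[0, -2], [-3, 3], [-3, 0]].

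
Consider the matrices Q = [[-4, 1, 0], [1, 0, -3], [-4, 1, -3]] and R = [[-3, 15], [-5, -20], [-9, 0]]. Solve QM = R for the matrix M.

M = [[1, -5], [1, -5], [2, 5]]

Left-multiplying both sides by Q⁻¹ gives M = Q⁻¹R.
det Q = 3, so Q⁻¹ = [[1, 1, -1], [5, 4, -4], [1/3, 0, -1/3]].
M = Q⁻¹R = [[1, 1, -1], [5, 4, -4], [1/3, 0, -1/3]] · [[-3, 15], [-5, -20], [-9, 0]] = [[1, -5], [1, -5], [2, 5]].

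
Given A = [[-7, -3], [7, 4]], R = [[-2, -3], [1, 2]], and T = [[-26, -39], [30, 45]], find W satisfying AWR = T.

Isolating W: multiply by A⁻¹ from the left and R⁻¹ from the right, so W = A⁻¹TR⁻¹.
det A = -7; the adjugate gives A⁻¹ = [[-4/7, -3/7], [1, 1]].
det R = -1; the adjugate gives R⁻¹ = [[-2, -3], [1, 2]].
A⁻¹T = [[2, 3], [4, 6]].
W = (A⁻¹T)R⁻¹ = [[-1, 0], [-2, 0]].

W = [[-1, 0], [-2, 0]]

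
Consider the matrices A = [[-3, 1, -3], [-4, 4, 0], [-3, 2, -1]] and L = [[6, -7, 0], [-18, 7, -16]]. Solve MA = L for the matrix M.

M = [[-1, -3, 3], [5, 0, 1]]

Right-multiplying both sides by A⁻¹ gives M = LA⁻¹.
det A = -4, so A⁻¹ = [[1, 5/4, -3], [1, 3/2, -3], [-1, -3/4, 2]].
M = LA⁻¹ = [[6, -7, 0], [-18, 7, -16]] · [[1, 5/4, -3], [1, 3/2, -3], [-1, -3/4, 2]] = [[-1, -3, 3], [5, 0, 1]].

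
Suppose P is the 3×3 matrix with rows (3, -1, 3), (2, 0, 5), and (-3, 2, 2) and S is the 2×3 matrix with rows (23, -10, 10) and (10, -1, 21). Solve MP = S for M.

Right-multiplying both sides by P⁻¹ gives M = SP⁻¹.
det P = 1, so P⁻¹ = [[-10, 8, -5], [-19, 15, -9], [4, -3, 2]].
M = SP⁻¹ = [[23, -10, 10], [10, -1, 21]] · [[-10, 8, -5], [-19, 15, -9], [4, -3, 2]] = [[0, 4, -5], [3, 2, 1]].

M = [[0, 4, -5], [3, 2, 1]]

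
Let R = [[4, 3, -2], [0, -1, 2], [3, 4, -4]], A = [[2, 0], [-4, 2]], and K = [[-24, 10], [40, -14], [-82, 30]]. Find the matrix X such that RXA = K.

X = [[3, -3], [-4, 5], [1, -1]]

Isolating X: multiply by R⁻¹ from the left and A⁻¹ from the right, so X = R⁻¹KA⁻¹.
det R = -4, so R⁻¹ = [[1, -1, -1], [-3/2, 5/2, 2], [-3/4, 7/4, 1]].
det A = 4; the adjugate gives A⁻¹ = [[1/2, 0], [1, 1/2]].
R⁻¹K = [[18, -6], [-28, 10], [6, -2]].
X = (R⁻¹K)A⁻¹ = [[3, -3], [-4, 5], [1, -1]].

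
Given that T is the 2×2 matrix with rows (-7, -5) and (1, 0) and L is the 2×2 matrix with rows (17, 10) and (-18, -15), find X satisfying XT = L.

X = [[-2, 3], [3, 3]]

Right-multiplying both sides by T⁻¹ gives X = LT⁻¹.
det T = 5, so T⁻¹ = [[0, 1], [-1/5, -7/5]].
X = LT⁻¹ = [[17, 10], [-18, -15]] · [[0, 1], [-1/5, -7/5]] = [[-2, 3], [3, 3]].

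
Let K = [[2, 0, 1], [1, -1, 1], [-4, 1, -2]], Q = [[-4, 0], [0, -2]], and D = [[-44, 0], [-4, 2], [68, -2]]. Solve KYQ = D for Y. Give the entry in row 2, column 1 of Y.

Left-multiply by K⁻¹ and right-multiply by Q⁻¹: Y = K⁻¹DQ⁻¹.
det K = -1, so K⁻¹ = [[-1, -1, -1], [2, 0, 1], [3, 2, 2]].
det Q = 8; the adjugate gives Q⁻¹ = [[-1/4, 0], [0, -1/2]].
K⁻¹D = [[-20, 0], [-20, -2], [-4, 0]].
Y = (K⁻¹D)Q⁻¹ = [[5, 0], [5, 1], [1, 0]].

5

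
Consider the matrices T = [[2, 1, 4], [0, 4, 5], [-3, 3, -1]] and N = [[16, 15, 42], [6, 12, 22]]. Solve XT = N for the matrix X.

Right-multiplying both sides by T⁻¹ gives X = NT⁻¹.
T has determinant -5; T⁻¹ = [[19/5, -13/5, 11/5], [3, -2, 2], [-12/5, 9/5, -8/5]].
X = NT⁻¹ = [[16, 15, 42], [6, 12, 22]] · [[19/5, -13/5, 11/5], [3, -2, 2], [-12/5, 9/5, -8/5]] = [[5, 4, -2], [6, 0, 2]].

X = [[5, 4, -2], [6, 0, 2]]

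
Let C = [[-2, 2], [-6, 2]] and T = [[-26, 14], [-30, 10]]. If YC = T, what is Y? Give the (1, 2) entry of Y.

3

Since C sits to the right of Y, Y = TC⁻¹.
C has determinant 8; C⁻¹ = [[1/4, -1/4], [3/4, -1/4]].
Y = TC⁻¹ = [[-26, 14], [-30, 10]] · [[1/4, -1/4], [3/4, -1/4]] = [[4, 3], [0, 5]].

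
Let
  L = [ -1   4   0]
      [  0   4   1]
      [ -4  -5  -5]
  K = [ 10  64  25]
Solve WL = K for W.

Since L sits to the right of W, W = KL⁻¹.
L has determinant -1; L⁻¹ = [[15, -20, -4], [4, -5, -1], [-16, 21, 4]].
W = KL⁻¹ = [[10, 64, 25]] · [[15, -20, -4], [4, -5, -1], [-16, 21, 4]] = [[6, 5, -4]].

W = [[6, 5, -4]]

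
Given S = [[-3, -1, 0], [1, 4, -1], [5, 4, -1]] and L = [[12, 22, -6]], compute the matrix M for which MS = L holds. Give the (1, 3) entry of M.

3

Right-multiplying both sides by S⁻¹ gives M = LS⁻¹.
det S = 4; the adjugate gives S⁻¹ = [[0, -1/4, 1/4], [-1, 3/4, -3/4], [-4, 7/4, -11/4]].
M = LS⁻¹ = [[12, 22, -6]] · [[0, -1/4, 1/4], [-1, 3/4, -3/4], [-4, 7/4, -11/4]] = [[2, 3, 3]].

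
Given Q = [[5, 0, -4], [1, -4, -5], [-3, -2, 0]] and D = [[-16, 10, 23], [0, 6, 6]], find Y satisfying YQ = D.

Q is on the right of Y, so right-multiply by Q⁻¹: Y = DQ⁻¹.
det Q = 6, so Q⁻¹ = [[-5/3, 4/3, -8/3], [5/2, -2, 7/2], [-7/3, 5/3, -10/3]].
Y = DQ⁻¹ = [[-16, 10, 23], [0, 6, 6]] · [[-5/3, 4/3, -8/3], [5/2, -2, 7/2], [-7/3, 5/3, -10/3]] = [[-2, -3, 1], [1, -2, 1]].

Y = [[-2, -3, 1], [1, -2, 1]]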